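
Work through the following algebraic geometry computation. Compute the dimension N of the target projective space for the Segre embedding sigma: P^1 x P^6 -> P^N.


The Segre embedding maps P^m x P^n into P^N via
all products of coordinates from each factor.
N = (m+1)(n+1) - 1
N = (1+1)(6+1) - 1
N = 2*7 - 1
N = 14 - 1 = 13

13


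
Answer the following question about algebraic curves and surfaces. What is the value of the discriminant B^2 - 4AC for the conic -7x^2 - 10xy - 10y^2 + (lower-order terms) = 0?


The discriminant of a conic Ax^2 + Bxy + Cy^2 + ... = 0 is B^2 - 4AC.
B^2 = (-10)^2 = 100
4AC = 4*(-7)*(-10) = 280
Discriminant = 100 - 280 = -180

-180


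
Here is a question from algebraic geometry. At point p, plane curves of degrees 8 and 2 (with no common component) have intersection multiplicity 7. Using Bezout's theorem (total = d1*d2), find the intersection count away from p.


By Bezout's theorem, the total intersection number is d1 * d2.
Total = 8 * 2 = 16
Intersection multiplicity at p = 7
Remaining intersections = 16 - 7 = 9

9


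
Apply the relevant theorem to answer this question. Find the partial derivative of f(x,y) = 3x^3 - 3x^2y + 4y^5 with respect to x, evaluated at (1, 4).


df/dx = 3*3*x^2 + 2*(-3)*x^1*y
At (1,4): 3*3*1^2 + 2*(-3)*1^1*4
= 9 - 24
= -15

-15


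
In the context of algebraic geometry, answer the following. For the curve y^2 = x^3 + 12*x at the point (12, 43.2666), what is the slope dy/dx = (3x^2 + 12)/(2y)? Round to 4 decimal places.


Using implicit differentiation of y^2 = x^3 + 12*x:
2y * dy/dx = 3x^2 + 12
dy/dx = (3x^2 + 12)/(2y)
Numerator: 3*12^2 + 12 = 444
Denominator: 2*43.2666 = 86.5332
dy/dx = 444/86.5332 = 5.1310

5.1310


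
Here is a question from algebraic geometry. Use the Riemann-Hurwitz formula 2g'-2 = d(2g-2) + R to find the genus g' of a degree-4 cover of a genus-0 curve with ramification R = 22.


Riemann-Hurwitz formula: 2g' - 2 = d(2g - 2) + R
Given: d = 4, g = 0, R = 22
2g' - 2 = 4*(2*0 - 2) + 22
2g' - 2 = 4*(-2) + 22
2g' - 2 = -8 + 22 = 14
2g' = 16
g' = 8

8


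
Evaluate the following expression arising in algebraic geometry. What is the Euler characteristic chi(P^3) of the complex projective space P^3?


The complex projective space P^3 has one cell in each even real dimension 0, 2, ..., 6.
The cohomology groups are H^{2k}(P^3) = Z for k = 0,...,3, and 0 otherwise.
Euler characteristic = sum of Betti numbers = 1 per even-dimensional cohomology group.
chi(P^3) = 3 + 1 = 4

4


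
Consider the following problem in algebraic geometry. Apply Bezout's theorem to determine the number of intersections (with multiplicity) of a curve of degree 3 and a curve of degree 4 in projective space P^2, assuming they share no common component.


Bezout's theorem states the intersection count equals the product of degrees.
Intersection count = 3 * 4 = 12

12


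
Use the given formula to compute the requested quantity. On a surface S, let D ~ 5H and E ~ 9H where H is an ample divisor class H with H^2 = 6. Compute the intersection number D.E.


Using bilinearity of the intersection pairing on a surface S:
(aH).(bH) = ab * (H.H)
We have H^2 = 6.
D.E = (5H).(9H) = 5*9*6
= 45*6
= 270

270


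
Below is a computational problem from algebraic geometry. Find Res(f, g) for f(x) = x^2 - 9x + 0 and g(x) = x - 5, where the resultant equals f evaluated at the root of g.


For Res(f, x - c), we evaluate f at x = c.
f(5) = 5^2 - 9*5 + 0
= 25 - 45 + 0
= -20 + 0 = -20
Res(f, g) = -20

-20


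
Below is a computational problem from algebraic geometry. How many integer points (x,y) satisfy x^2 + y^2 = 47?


Systematically check integer values of x where x^2 <= 47.
For each valid x, check if 47 - x^2 is a perfect square.
Total integer solutions found: 0

0


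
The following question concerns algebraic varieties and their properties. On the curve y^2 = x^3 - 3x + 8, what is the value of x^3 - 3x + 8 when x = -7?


Compute x^3 - 3x + 8 at x = -7:
x^3 = (-7)^3 = -343
(-3)*x = (-3)*(-7) = 21
Sum: -343 + 21 + 8 = -314

-314


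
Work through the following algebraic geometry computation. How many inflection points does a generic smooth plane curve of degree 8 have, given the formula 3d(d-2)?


For a general smooth plane curve C of degree d, the inflection points are
the intersection of C with its Hessian curve, which has degree 3(d-2).
By Bezout, the total intersection number is d * 3(d-2) = 8 * 18 = 144.
For a general curve every flex is ordinary, so each contributes
multiplicity 1 to C·Hess(C), and the number of distinct inflection
points is 3d(d-2).
Inflection points = 3*8*(8-2) = 3*8*6 = 144

144


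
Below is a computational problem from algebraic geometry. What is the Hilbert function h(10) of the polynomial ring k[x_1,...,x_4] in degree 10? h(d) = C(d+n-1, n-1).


The Hilbert function for the polynomial ring in 4 variables is:
h(d) = C(d+n-1, n-1)
h(10) = C(10+4-1, 4-1) = C(13, 3)
= 13! / (3! * 10!)
= 286

286


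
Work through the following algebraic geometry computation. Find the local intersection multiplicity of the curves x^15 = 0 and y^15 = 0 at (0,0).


The intersection multiplicity of V(x^a) and V(y^b) at the origin is:
I(O; V(x^15), V(y^15)) = dim_k(k[x,y]/(x^15, y^15))
A basis for k[x,y]/(x^15, y^15) is the set of monomials x^i * y^j
where 0 <= i < 15 and 0 <= j < 15.
The number of such monomials is 15 * 15 = 225

225


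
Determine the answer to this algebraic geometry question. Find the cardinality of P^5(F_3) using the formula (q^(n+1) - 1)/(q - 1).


P^5(F_3) has (q^(n+1) - 1)/(q - 1) points.
= 3^5 + 3^4 + 3^3 + 3^2 + 3^1 + 3^0
= 243 + 81 + 27 + 9 + 3 + 1
= 364

364


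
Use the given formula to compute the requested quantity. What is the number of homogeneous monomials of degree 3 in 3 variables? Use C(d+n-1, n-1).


The number of degree-3 monomials in 3 variables is C(d+n-1, n-1).
= C(3+3-1, 3-1) = C(5, 2)
= 10

10


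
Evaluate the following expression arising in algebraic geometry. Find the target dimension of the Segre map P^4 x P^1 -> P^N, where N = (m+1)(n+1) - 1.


The Segre embedding maps P^m x P^n into P^N via
all products of coordinates from each factor.
N = (m+1)(n+1) - 1
N = (4+1)(1+1) - 1
N = 5*2 - 1
N = 10 - 1 = 9

9


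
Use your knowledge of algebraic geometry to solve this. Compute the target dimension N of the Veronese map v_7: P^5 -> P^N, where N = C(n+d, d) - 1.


The Veronese embedding v_d: P^n -> P^N maps each point to all
degree-d monomials in n+1 homogeneous coordinates.
N = C(n+d, d) - 1
N = C(5+7, 7) - 1
N = C(12, 7) - 1
C(12, 7) = 792
N = 792 - 1 = 791

791


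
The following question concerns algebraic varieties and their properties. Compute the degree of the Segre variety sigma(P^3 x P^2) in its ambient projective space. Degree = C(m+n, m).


The degree of the Segre variety P^3 x P^2 is C(m+n, m).
= C(5, 3)
= 10

10


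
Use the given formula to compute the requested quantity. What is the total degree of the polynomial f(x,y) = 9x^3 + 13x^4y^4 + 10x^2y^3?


Examine each term for its total degree (sum of exponents).
  Term '9x^3' has total degree 3+0 = 3.
  Term '13x^4y^4' has total degree 4+4 = 8.
  Term '10x^2y^3' has total degree 2+3 = 5.
The maximum total degree among all terms is 8.

8


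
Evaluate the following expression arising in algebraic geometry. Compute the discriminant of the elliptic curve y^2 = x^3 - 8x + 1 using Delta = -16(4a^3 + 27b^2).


Compute each component:
4a^3 = 4*(-8)^3 = 4*(-512) = -2048
27b^2 = 27*1^2 = 27*1 = 27
4a^3 + 27b^2 = -2048 + 27 = -2021
Delta = -16*(-2021) = 32336

32336


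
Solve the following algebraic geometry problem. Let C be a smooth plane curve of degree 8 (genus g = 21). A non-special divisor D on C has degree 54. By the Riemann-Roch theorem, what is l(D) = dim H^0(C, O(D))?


First, compute the genus of a smooth plane curve of degree 8:
g = (d-1)(d-2)/2 = (8-1)(8-2)/2 = 21
For a non-special divisor D (i.e., h^1(D) = 0), Riemann-Roch gives:
l(D) = deg(D) - g + 1
Since deg(D) = 54 >= 2g - 1 = 41, D is non-special.
l(D) = 54 - 21 + 1 = 34

34


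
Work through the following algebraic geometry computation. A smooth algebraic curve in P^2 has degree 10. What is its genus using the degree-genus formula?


Using the genus formula for smooth plane curves:
g = (d-1)(d-2)/2
g = (10-1)(10-2)/2
g = 9*8/2
g = 72/2 = 36

36


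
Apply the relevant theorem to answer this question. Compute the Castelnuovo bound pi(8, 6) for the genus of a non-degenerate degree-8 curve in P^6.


Castelnuovo's bound: write d - 1 = m(r-1) + epsilon with 0 <= epsilon < r-1.
d - 1 = 8 - 1 = 7
r - 1 = 6 - 1 = 5
7 = 1*5 + 2, so m = 1, epsilon = 2
pi(d, r) = m(m-1)(r-1)/2 + m*epsilon
= 1*0*5/2 + 1*2
= 0/2 + 2
= 0 + 2 = 2

2


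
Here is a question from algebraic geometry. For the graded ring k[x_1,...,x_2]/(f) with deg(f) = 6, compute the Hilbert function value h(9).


For R = k[x_1,...,x_n]/(f) with f homogeneous of degree e:
The Hilbert series is (1 - t^e)/(1 - t)^n.
So h(d) = C(d+n-1, n-1) - C(d-e+n-1, n-1) for d >= e.
With n=2, e=6, d=9:
C(9+2-1, 2-1) = C(10, 1) = 10
C(9-6+2-1, 2-1) = C(4, 1) = 4
h(9) = 10 - 4 = 6

6


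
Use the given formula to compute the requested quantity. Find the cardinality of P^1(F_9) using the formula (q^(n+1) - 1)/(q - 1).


P^1(F_9) has (q^(n+1) - 1)/(q - 1) points.
= 9^1 + 9^0
= 9 + 1
= 10

10


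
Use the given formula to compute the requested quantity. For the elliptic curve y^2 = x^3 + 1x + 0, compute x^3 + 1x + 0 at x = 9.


Compute x^3 + 1x + 0 at x = 9:
x^3 = 9^3 = 729
1*x = 1*9 = 9
Sum: 729 + 9 + 0 = 738

738


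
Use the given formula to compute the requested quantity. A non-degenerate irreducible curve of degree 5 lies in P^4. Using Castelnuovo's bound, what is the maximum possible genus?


Castelnuovo's bound: write d - 1 = m(r-1) + epsilon with 0 <= epsilon < r-1.
d - 1 = 5 - 1 = 4
r - 1 = 4 - 1 = 3
4 = 1*3 + 1, so m = 1, epsilon = 1
pi(d, r) = m(m-1)(r-1)/2 + m*epsilon
= 1*0*3/2 + 1*1
= 0/2 + 1
= 0 + 1 = 1

1


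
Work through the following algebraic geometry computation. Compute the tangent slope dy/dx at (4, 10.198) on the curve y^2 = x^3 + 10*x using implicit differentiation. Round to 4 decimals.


Using implicit differentiation of y^2 = x^3 + 10*x:
2y * dy/dx = 3x^2 + 10
dy/dx = (3x^2 + 10)/(2y)
Numerator: 3*4^2 + 10 = 58
Denominator: 2*10.198 = 20.396
dy/dx = 58/20.396 = 2.8437

2.8437


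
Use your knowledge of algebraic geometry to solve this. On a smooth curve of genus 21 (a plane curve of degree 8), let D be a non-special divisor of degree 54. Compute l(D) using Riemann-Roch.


First, compute the genus of a smooth plane curve of degree 8:
g = (d-1)(d-2)/2 = (8-1)(8-2)/2 = 21
For a non-special divisor D (i.e., h^1(D) = 0), Riemann-Roch gives:
l(D) = deg(D) - g + 1
Since deg(D) = 54 >= 2g - 1 = 41, D is non-special.
l(D) = 54 - 21 + 1 = 34

34


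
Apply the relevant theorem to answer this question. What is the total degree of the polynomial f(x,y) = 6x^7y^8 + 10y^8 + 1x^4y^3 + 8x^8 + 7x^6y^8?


Examine each term for its total degree (sum of exponents).
  Term '6x^7y^8' has total degree 7+8 = 15.
  Term '10y^8' has total degree 0+8 = 8.
  Term '1x^4y^3' has total degree 4+3 = 7.
  Term '8x^8' has total degree 8+0 = 8.
  Term '7x^6y^8' has total degree 6+8 = 14.
The maximum total degree among all terms is 15.

15


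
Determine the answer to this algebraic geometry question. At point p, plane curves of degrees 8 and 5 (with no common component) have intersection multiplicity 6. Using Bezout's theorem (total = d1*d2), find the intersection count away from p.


By Bezout's theorem, the total intersection number is d1 * d2.
Total = 8 * 5 = 40
Intersection multiplicity at p = 6
Remaining intersections = 40 - 6 = 34

34


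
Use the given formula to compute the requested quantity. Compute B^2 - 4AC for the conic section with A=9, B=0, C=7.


The discriminant of a conic Ax^2 + Bxy + Cy^2 + ... = 0 is B^2 - 4AC.
B^2 = 0^2 = 0
4AC = 4*9*7 = 252
Discriminant = 0 - 252 = -252

-252


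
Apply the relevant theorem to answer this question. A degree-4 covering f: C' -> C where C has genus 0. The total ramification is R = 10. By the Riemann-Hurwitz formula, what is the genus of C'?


Riemann-Hurwitz formula: 2g' - 2 = d(2g - 2) + R
Given: d = 4, g = 0, R = 10
2g' - 2 = 4*(2*0 - 2) + 10
2g' - 2 = 4*(-2) + 10
2g' - 2 = -8 + 10 = 2
2g' = 4
g' = 2

2


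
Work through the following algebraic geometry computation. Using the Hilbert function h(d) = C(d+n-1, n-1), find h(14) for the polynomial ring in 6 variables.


The Hilbert function for the polynomial ring in 6 variables is:
h(d) = C(d+n-1, n-1)
h(14) = C(14+6-1, 6-1) = C(19, 5)
= 19! / (5! * 14!)
= 11628

11628


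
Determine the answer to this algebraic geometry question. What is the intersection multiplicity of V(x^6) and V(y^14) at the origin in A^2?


The intersection multiplicity of V(x^a) and V(y^b) at the origin is:
I(O; V(x^6), V(y^14)) = dim_k(k[x,y]/(x^6, y^14))
A basis for k[x,y]/(x^6, y^14) is the set of monomials x^i * y^j
where 0 <= i < 6 and 0 <= j < 14.
The number of such monomials is 6 * 14 = 84

84


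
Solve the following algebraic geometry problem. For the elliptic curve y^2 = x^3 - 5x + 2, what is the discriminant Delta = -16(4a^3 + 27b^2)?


Compute each component:
4a^3 = 4*(-5)^3 = 4*(-125) = -500
27b^2 = 27*2^2 = 27*4 = 108
4a^3 + 27b^2 = -500 + 108 = -392
Delta = -16*(-392) = 6272

6272


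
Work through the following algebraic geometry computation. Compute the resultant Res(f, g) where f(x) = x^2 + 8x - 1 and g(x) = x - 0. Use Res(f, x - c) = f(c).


For Res(f, x - c), we evaluate f at x = c.
f(0) = 0^2 + 8*0 - 1
= 0 + 0 - 1
= 0 - 1 = -1
Res(f, g) = -1

-1


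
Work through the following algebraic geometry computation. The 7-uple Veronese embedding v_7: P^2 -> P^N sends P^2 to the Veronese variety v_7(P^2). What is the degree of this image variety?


The Veronese variety v_7(P^2) has degree d^r.
d^r = 7^2 = 49

49


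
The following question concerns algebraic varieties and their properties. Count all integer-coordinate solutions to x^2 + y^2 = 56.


Systematically check integer values of x where x^2 <= 56.
For each valid x, check if 56 - x^2 is a perfect square.
Total integer solutions found: 0

0


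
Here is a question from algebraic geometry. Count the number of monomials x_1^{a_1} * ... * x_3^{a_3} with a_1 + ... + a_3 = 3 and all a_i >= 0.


The number of degree-3 monomials in 3 variables is C(d+n-1, n-1).
= C(3+3-1, 3-1) = C(5, 2)
= 10

10


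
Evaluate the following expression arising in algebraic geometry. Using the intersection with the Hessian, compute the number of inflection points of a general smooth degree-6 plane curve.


For a general smooth plane curve C of degree d, the inflection points are
the intersection of C with its Hessian curve, which has degree 3(d-2).
By Bezout, the total intersection number is d * 3(d-2) = 6 * 12 = 72.
For a general curve every flex is ordinary, so each contributes
multiplicity 1 to C·Hess(C), and the number of distinct inflection
points is 3d(d-2).
Inflection points = 3*6*(6-2) = 3*6*4 = 72

72


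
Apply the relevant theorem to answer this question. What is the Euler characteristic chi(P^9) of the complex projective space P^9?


The complex projective space P^9 has one cell in each even real dimension 0, 2, ..., 18.
The cohomology groups are H^{2k}(P^9) = Z for k = 0,...,9, and 0 otherwise.
Euler characteristic = sum of Betti numbers = 1 per even-dimensional cohomology group.
chi(P^9) = 9 + 1 = 10

10


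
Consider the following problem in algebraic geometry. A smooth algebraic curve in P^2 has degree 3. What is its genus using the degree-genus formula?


Using the genus formula for smooth plane curves:
g = (d-1)(d-2)/2
g = (3-1)(3-2)/2
g = 2*1/2
g = 2/2 = 1

1


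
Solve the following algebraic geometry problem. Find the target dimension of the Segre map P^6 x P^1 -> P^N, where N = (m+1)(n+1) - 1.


The Segre embedding maps P^m x P^n into P^N via
all products of coordinates from each factor.
N = (m+1)(n+1) - 1
N = (6+1)(1+1) - 1
N = 7*2 - 1
N = 14 - 1 = 13

13


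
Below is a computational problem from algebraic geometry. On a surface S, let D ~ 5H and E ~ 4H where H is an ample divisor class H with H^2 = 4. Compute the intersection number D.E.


Using bilinearity of the intersection pairing on a surface S:
(aH).(bH) = ab * (H.H)
We have H^2 = 4.
D.E = (5H).(4H) = 5*4*4
= 20*4
= 80

80


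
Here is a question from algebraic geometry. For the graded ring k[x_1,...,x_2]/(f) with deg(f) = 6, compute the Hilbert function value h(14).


For R = k[x_1,...,x_n]/(f) with f homogeneous of degree e:
The Hilbert series is (1 - t^e)/(1 - t)^n.
So h(d) = C(d+n-1, n-1) - C(d-e+n-1, n-1) for d >= e.
With n=2, e=6, d=14:
C(14+2-1, 2-1) = C(15, 1) = 15
C(14-6+2-1, 2-1) = C(9, 1) = 9
h(14) = 15 - 9 = 6

6


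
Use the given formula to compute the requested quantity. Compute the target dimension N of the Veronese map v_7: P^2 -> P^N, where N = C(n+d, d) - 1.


The Veronese embedding v_d: P^n -> P^N maps each point to all
degree-d monomials in n+1 homogeneous coordinates.
N = C(n+d, d) - 1
N = C(2+7, 7) - 1
N = C(9, 7) - 1
C(9, 7) = 36
N = 36 - 1 = 35

35


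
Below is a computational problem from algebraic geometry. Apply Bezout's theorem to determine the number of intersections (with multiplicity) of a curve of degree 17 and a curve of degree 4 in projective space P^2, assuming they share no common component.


Bezout's theorem states the intersection count equals the product of degrees.
Intersection count = 17 * 4 = 68

68


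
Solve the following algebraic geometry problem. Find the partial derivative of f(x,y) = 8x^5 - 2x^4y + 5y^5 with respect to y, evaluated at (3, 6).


df/dy = (-2)*x^4 + 5*5*y^4
At (3,6): (-2)*3^4 + 5*5*6^4
= -162 + 32400
= 32238

32238


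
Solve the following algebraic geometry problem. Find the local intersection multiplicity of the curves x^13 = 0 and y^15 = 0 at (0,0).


The intersection multiplicity of V(x^a) and V(y^b) at the origin is:
I(O; V(x^13), V(y^15)) = dim_k(k[x,y]/(x^13, y^15))
A basis for k[x,y]/(x^13, y^15) is the set of monomials x^i * y^j
where 0 <= i < 13 and 0 <= j < 15.
The number of such monomials is 13 * 15 = 195

195


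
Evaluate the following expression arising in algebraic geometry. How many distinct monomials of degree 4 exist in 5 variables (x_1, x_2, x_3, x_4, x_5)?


The number of degree-4 monomials in 5 variables is C(d+n-1, n-1).
= C(4+5-1, 5-1) = C(8, 4)
= 70

70


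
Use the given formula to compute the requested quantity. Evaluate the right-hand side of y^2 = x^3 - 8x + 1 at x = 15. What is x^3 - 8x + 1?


Compute x^3 - 8x + 1 at x = 15:
x^3 = 15^3 = 3375
(-8)*x = (-8)*15 = -120
Sum: 3375 - 120 + 1 = 3256

3256


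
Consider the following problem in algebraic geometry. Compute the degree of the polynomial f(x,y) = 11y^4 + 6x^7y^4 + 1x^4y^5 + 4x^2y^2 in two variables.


Examine each term for its total degree (sum of exponents).
  Term '11y^4' has total degree 0+4 = 4.
  Term '6x^7y^4' has total degree 7+4 = 11.
  Term '1x^4y^5' has total degree 4+5 = 9.
  Term '4x^2y^2' has total degree 2+2 = 4.
The maximum total degree among all terms is 11.

11


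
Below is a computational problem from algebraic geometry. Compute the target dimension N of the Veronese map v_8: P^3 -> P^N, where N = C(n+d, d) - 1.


The Veronese embedding v_d: P^n -> P^N maps each point to all
degree-d monomials in n+1 homogeneous coordinates.
N = C(n+d, d) - 1
N = C(3+8, 8) - 1
N = C(11, 8) - 1
C(11, 8) = 165
N = 165 - 1 = 164

164


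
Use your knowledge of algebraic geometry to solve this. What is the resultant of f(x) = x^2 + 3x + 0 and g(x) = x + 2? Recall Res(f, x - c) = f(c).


For Res(f, x - c), we evaluate f at x = c.
f(-2) = (-2)^2 + 3*(-2) + 0
= 4 - 6 + 0
= -2 + 0 = -2
Res(f, g) = -2

-2


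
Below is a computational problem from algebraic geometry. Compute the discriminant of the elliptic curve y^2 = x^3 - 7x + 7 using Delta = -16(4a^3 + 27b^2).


Compute each component:
4a^3 = 4*(-7)^3 = 4*(-343) = -1372
27b^2 = 27*7^2 = 27*49 = 1323
4a^3 + 27b^2 = -1372 + 1323 = -49
Delta = -16*(-49) = 784

784


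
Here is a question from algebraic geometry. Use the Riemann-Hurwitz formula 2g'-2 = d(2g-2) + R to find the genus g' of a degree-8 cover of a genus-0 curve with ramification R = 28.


Riemann-Hurwitz formula: 2g' - 2 = d(2g - 2) + R
Given: d = 8, g = 0, R = 28
2g' - 2 = 8*(2*0 - 2) + 28
2g' - 2 = 8*(-2) + 28
2g' - 2 = -16 + 28 = 12
2g' = 14
g' = 7

7


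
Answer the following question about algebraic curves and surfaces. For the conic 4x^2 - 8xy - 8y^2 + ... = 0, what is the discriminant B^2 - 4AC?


The discriminant of a conic Ax^2 + Bxy + Cy^2 + ... = 0 is B^2 - 4AC.
B^2 = (-8)^2 = 64
4AC = 4*4*(-8) = -128
Discriminant = 64 + 128 = 192

192


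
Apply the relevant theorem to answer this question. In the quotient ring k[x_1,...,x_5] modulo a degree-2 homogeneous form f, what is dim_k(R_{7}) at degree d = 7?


For R = k[x_1,...,x_n]/(f) with f homogeneous of degree e:
The Hilbert series is (1 - t^e)/(1 - t)^n.
So h(d) = C(d+n-1, n-1) - C(d-e+n-1, n-1) for d >= e.
With n=5, e=2, d=7:
C(7+5-1, 5-1) = C(11, 4) = 330
C(7-2+5-1, 5-1) = C(9, 4) = 126
h(7) = 330 - 126 = 204

204


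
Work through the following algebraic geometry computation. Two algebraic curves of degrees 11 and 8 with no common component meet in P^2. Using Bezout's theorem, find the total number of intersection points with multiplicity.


Bezout's theorem states the intersection count equals the product of degrees.
Intersection count = 11 * 8 = 88

88


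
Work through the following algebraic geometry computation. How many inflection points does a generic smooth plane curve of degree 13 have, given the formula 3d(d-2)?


For a general smooth plane curve C of degree d, the inflection points are
the intersection of C with its Hessian curve, which has degree 3(d-2).
By Bezout, the total intersection number is d * 3(d-2) = 13 * 33 = 429.
For a general curve every flex is ordinary, so each contributes
multiplicity 1 to C·Hess(C), and the number of distinct inflection
points is 3d(d-2).
Inflection points = 3*13*(13-2) = 3*13*11 = 429

429


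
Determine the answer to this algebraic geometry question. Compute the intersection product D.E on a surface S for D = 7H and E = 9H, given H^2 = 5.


Using bilinearity of the intersection pairing on a surface S:
(aH).(bH) = ab * (H.H)
We have H^2 = 5.
D.E = (7H).(9H) = 7*9*5
= 63*5
= 315

315


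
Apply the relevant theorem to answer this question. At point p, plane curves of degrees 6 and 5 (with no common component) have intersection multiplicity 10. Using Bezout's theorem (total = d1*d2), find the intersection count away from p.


By Bezout's theorem, the total intersection number is d1 * d2.
Total = 6 * 5 = 30
Intersection multiplicity at p = 10
Remaining intersections = 30 - 10 = 20

20


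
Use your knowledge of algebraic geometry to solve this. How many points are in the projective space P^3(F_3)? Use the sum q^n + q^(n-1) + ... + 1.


P^3(F_3) has (q^(n+1) - 1)/(q - 1) points.
= 3^3 + 3^2 + 3^1 + 3^0
= 27 + 9 + 3 + 1
= 40

40


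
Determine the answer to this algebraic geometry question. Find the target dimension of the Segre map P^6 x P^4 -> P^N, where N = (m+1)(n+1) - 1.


The Segre embedding maps P^m x P^n into P^N via
all products of coordinates from each factor.
N = (m+1)(n+1) - 1
N = (6+1)(4+1) - 1
N = 7*5 - 1
N = 35 - 1 = 34

34


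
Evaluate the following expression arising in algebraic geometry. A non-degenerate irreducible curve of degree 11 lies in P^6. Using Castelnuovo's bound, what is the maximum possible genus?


Castelnuovo's bound: write d - 1 = m(r-1) + epsilon with 0 <= epsilon < r-1.
d - 1 = 11 - 1 = 10
r - 1 = 6 - 1 = 5
10 = 2*5 + 0, so m = 2, epsilon = 0
pi(d, r) = m(m-1)(r-1)/2 + m*epsilon
= 2*1*5/2 + 2*0
= 10/2 + 0
= 5 + 0 = 5

5


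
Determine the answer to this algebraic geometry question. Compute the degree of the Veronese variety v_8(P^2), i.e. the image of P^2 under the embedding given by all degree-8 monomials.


The Veronese variety v_8(P^2) has degree d^r.
d^r = 8^2 = 64

64


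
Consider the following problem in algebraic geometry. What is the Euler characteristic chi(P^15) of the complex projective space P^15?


The complex projective space P^15 has one cell in each even real dimension 0, 2, ..., 30.
The cohomology groups are H^{2k}(P^15) = Z for k = 0,...,15, and 0 otherwise.
Euler characteristic = sum of Betti numbers = 1 per even-dimensional cohomology group.
chi(P^15) = 15 + 1 = 16

16


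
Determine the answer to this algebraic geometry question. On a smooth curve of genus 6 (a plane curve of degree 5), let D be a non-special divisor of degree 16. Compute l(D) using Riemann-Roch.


First, compute the genus of a smooth plane curve of degree 5:
g = (d-1)(d-2)/2 = (5-1)(5-2)/2 = 6
For a non-special divisor D (i.e., h^1(D) = 0), Riemann-Roch gives:
l(D) = deg(D) - g + 1
Since deg(D) = 16 >= 2g - 1 = 11, D is non-special.
l(D) = 16 - 6 + 1 = 11

11


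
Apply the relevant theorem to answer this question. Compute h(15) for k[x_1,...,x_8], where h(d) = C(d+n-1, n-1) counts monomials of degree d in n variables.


The Hilbert function for the polynomial ring in 8 variables is:
h(d) = C(d+n-1, n-1)
h(15) = C(15+8-1, 8-1) = C(22, 7)
= 22! / (7! * 15!)
= 170544

170544


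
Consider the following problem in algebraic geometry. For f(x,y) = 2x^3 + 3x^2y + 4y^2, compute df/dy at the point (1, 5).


df/dy = 3*x^2 + 2*4*y^1
At (1,5): 3*1^2 + 2*4*5^1
= 3 + 40
= 43

43


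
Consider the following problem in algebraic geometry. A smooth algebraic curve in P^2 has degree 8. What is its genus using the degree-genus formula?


Using the genus formula for smooth plane curves:
g = (d-1)(d-2)/2
g = (8-1)(8-2)/2
g = 7*6/2
g = 42/2 = 21

21


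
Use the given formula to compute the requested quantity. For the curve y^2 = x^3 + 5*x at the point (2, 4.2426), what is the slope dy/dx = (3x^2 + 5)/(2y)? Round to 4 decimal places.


Using implicit differentiation of y^2 = x^3 + 5*x:
2y * dy/dx = 3x^2 + 5
dy/dx = (3x^2 + 5)/(2y)
Numerator: 3*2^2 + 5 = 17
Denominator: 2*4.2426 = 8.4852
dy/dx = 17/8.4852 = 2.0035

2.0035


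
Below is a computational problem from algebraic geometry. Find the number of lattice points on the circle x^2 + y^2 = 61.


Systematically check integer values of x where x^2 <= 61.
For each valid x, check if 61 - x^2 is a perfect square.
x=5: 61 - 25 = 36, sqrt = 6 (valid)
x=6: 61 - 36 = 25, sqrt = 5 (valid)
Total integer solutions found: 8

8


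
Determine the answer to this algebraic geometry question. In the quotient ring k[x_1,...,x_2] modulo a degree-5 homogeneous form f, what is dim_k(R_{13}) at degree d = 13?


For R = k[x_1,...,x_n]/(f) with f homogeneous of degree e:
The Hilbert series is (1 - t^e)/(1 - t)^n.
So h(d) = C(d+n-1, n-1) - C(d-e+n-1, n-1) for d >= e.
With n=2, e=5, d=13:
C(13+2-1, 2-1) = C(14, 1) = 14
C(13-5+2-1, 2-1) = C(9, 1) = 9
h(13) = 14 - 9 = 5

5


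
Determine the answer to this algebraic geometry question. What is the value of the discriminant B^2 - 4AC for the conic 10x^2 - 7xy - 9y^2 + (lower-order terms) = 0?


The discriminant of a conic Ax^2 + Bxy + Cy^2 + ... = 0 is B^2 - 4AC.
B^2 = (-7)^2 = 49
4AC = 4*10*(-9) = -360
Discriminant = 49 + 360 = 409

409


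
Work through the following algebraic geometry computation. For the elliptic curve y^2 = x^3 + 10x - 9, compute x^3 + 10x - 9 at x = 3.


Compute x^3 + 10x - 9 at x = 3:
x^3 = 3^3 = 27
10*x = 10*3 = 30
Sum: 27 + 30 - 9 = 48

48


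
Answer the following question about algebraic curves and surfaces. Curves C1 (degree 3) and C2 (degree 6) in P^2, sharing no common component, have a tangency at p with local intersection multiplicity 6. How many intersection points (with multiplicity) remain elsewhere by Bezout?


By Bezout's theorem, the total intersection number is d1 * d2.
Total = 3 * 6 = 18
Intersection multiplicity at p = 6
Remaining intersections = 18 - 6 = 12

12


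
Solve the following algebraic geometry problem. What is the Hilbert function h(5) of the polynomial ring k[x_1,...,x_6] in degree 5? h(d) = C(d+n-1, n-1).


The Hilbert function for the polynomial ring in 6 variables is:
h(d) = C(d+n-1, n-1)
h(5) = C(5+6-1, 6-1) = C(10, 5)
= 10! / (5! * 5!)
= 252

252


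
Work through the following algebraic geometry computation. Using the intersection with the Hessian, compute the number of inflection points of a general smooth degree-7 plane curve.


For a general smooth plane curve C of degree d, the inflection points are
the intersection of C with its Hessian curve, which has degree 3(d-2).
By Bezout, the total intersection number is d * 3(d-2) = 7 * 15 = 105.
For a general curve every flex is ordinary, so each contributes
multiplicity 1 to C·Hess(C), and the number of distinct inflection
points is 3d(d-2).
Inflection points = 3*7*(7-2) = 3*7*5 = 105

105


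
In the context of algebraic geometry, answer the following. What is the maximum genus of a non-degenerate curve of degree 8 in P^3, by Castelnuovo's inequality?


Castelnuovo's bound: write d - 1 = m(r-1) + epsilon with 0 <= epsilon < r-1.
d - 1 = 8 - 1 = 7
r - 1 = 3 - 1 = 2
7 = 3*2 + 1, so m = 3, epsilon = 1
pi(d, r) = m(m-1)(r-1)/2 + m*epsilon
= 3*2*2/2 + 3*1
= 12/2 + 3
= 6 + 3 = 9

9


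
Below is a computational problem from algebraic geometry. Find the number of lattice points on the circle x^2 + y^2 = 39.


Systematically check integer values of x where x^2 <= 39.
For each valid x, check if 39 - x^2 is a perfect square.
Total integer solutions found: 0

0


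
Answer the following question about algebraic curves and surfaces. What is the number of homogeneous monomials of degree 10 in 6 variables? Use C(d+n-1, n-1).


The number of degree-10 monomials in 6 variables is C(d+n-1, n-1).
= C(10+6-1, 6-1) = C(15, 5)
= 3003

3003


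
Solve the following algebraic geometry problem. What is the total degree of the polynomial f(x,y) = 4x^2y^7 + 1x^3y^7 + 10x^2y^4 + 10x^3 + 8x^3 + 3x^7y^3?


Examine each term for its total degree (sum of exponents).
  Term '4x^2y^7' has total degree 2+7 = 9.
  Term '1x^3y^7' has total degree 3+7 = 10.
  Term '10x^2y^4' has total degree 2+4 = 6.
  Term '10x^3' has total degree 3+0 = 3.
  Term '8x^3' has total degree 3+0 = 3.
  Term '3x^7y^3' has total degree 7+3 = 10.
The maximum total degree among all terms is 10.

10


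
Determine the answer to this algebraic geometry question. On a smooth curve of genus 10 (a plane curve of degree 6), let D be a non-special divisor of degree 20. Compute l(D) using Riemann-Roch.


First, compute the genus of a smooth plane curve of degree 6:
g = (d-1)(d-2)/2 = (6-1)(6-2)/2 = 10
For a non-special divisor D (i.e., h^1(D) = 0), Riemann-Roch gives:
l(D) = deg(D) - g + 1
Since deg(D) = 20 >= 2g - 1 = 19, D is non-special.
l(D) = 20 - 10 + 1 = 11

11


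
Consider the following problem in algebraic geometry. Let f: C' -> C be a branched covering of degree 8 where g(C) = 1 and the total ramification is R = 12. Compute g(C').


Riemann-Hurwitz formula: 2g' - 2 = d(2g - 2) + R
Given: d = 8, g = 1, R = 12
2g' - 2 = 8*(2*1 - 2) + 12
2g' - 2 = 8*0 + 12
2g' - 2 = 0 + 12 = 12
2g' = 14
g' = 7

7


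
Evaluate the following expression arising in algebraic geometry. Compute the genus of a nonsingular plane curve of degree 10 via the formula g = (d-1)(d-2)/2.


Using the genus formula for smooth plane curves:
g = (d-1)(d-2)/2
g = (10-1)(10-2)/2
g = 9*8/2
g = 72/2 = 36

36


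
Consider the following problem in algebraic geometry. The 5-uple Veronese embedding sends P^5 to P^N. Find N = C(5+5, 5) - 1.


The Veronese embedding v_d: P^n -> P^N maps each point to all
degree-d monomials in n+1 homogeneous coordinates.
N = C(n+d, d) - 1
N = C(5+5, 5) - 1
N = C(10, 5) - 1
C(10, 5) = 252
N = 252 - 1 = 251

251


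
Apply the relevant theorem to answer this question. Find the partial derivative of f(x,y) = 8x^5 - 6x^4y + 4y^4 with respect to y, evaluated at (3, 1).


df/dy = (-6)*x^4 + 4*4*y^3
At (3,1): (-6)*3^4 + 4*4*1^3
= -486 + 16
= -470

-470


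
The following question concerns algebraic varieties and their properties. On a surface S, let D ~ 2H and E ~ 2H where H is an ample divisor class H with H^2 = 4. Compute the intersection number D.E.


Using bilinearity of the intersection pairing on a surface S:
(aH).(bH) = ab * (H.H)
We have H^2 = 4.
D.E = (2H).(2H) = 2*2*4
= 4*4
= 16

16


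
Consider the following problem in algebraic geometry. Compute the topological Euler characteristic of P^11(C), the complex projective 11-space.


The complex projective space P^11 has one cell in each even real dimension 0, 2, ..., 22.
The cohomology groups are H^{2k}(P^11) = Z for k = 0,...,11, and 0 otherwise.
Euler characteristic = sum of Betti numbers = 1 per even-dimensional cohomology group.
chi(P^11) = 11 + 1 = 12

12


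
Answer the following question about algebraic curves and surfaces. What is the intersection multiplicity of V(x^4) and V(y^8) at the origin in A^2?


The intersection multiplicity of V(x^a) and V(y^b) at the origin is:
I(O; V(x^4), V(y^8)) = dim_k(k[x,y]/(x^4, y^8))
A basis for k[x,y]/(x^4, y^8) is the set of monomials x^i * y^j
where 0 <= i < 4 and 0 <= j < 8.
The number of such monomials is 4 * 8 = 32

32


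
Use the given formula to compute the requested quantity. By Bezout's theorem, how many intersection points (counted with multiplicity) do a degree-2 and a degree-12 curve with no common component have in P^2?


Bezout's theorem states the intersection count equals the product of degrees.
Intersection count = 2 * 12 = 24

24


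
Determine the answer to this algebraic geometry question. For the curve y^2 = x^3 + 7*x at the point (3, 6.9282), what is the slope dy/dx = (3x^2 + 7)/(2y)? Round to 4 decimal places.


Using implicit differentiation of y^2 = x^3 + 7*x:
2y * dy/dx = 3x^2 + 7
dy/dx = (3x^2 + 7)/(2y)
Numerator: 3*3^2 + 7 = 34
Denominator: 2*6.9282 = 13.8564
dy/dx = 34/13.8564 = 2.4537

2.4537


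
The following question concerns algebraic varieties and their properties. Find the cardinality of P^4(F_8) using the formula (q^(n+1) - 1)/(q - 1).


P^4(F_8) has (q^(n+1) - 1)/(q - 1) points.
= 8^4 + 8^3 + 8^2 + 8^1 + 8^0
= 4096 + 512 + 64 + 8 + 1
= 4681

4681


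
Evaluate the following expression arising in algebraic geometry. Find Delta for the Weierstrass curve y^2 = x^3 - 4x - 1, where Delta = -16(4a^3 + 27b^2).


Compute each component:
4a^3 = 4*(-4)^3 = 4*(-64) = -256
27b^2 = 27*(-1)^2 = 27*1 = 27
4a^3 + 27b^2 = -256 + 27 = -229
Delta = -16*(-229) = 3664

3664


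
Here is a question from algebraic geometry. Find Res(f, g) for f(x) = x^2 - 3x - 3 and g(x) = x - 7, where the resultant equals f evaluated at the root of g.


For Res(f, x - c), we evaluate f at x = c.
f(7) = 7^2 - 3*7 - 3
= 49 - 21 - 3
= 28 - 3 = 25
Res(f, g) = 25

25


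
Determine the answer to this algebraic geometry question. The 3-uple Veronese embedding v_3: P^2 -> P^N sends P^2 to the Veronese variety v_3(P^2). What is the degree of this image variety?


The Veronese variety v_3(P^2) has degree d^r.
d^r = 3^2 = 9

9


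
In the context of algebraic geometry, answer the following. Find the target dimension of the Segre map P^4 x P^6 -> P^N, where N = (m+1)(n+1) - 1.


The Segre embedding maps P^m x P^n into P^N via
all products of coordinates from each factor.
N = (m+1)(n+1) - 1
N = (4+1)(6+1) - 1
N = 5*7 - 1
N = 35 - 1 = 34

34


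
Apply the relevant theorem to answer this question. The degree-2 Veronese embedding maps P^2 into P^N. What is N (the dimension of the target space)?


The Veronese embedding v_d: P^n -> P^N maps each point to all
degree-d monomials in n+1 homogeneous coordinates.
N = C(n+d, d) - 1
N = C(2+2, 2) - 1
N = C(4, 2) - 1
C(4, 2) = 6
N = 6 - 1 = 5

5


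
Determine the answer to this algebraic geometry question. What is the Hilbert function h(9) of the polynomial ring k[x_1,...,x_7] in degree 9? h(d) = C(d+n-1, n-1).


The Hilbert function for the polynomial ring in 7 variables is:
h(d) = C(d+n-1, n-1)
h(9) = C(9+7-1, 7-1) = C(15, 6)
= 15! / (6! * 9!)
= 5005

5005


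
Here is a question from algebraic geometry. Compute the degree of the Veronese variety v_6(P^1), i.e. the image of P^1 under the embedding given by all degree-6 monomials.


The Veronese variety v_6(P^1) has degree d^r.
d^r = 6^1 = 6

6


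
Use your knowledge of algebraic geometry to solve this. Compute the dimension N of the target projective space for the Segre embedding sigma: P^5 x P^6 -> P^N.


The Segre embedding maps P^m x P^n into P^N via
all products of coordinates from each factor.
N = (m+1)(n+1) - 1
N = (5+1)(6+1) - 1
N = 6*7 - 1
N = 42 - 1 = 41

41


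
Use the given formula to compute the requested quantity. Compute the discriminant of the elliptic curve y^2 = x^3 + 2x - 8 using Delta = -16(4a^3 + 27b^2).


Compute each component:
4a^3 = 4*2^3 = 4*8 = 32
27b^2 = 27*(-8)^2 = 27*64 = 1728
4a^3 + 27b^2 = 32 + 1728 = 1760
Delta = -16*1760 = -28160

-28160


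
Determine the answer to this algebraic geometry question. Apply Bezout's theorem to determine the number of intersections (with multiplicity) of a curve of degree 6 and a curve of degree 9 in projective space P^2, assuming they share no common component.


Bezout's theorem states the intersection count equals the product of degrees.
Intersection count = 6 * 9 = 54

54


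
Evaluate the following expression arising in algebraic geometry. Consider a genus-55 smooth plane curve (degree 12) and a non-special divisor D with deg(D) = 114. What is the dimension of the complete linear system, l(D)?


First, compute the genus of a smooth plane curve of degree 12:
g = (d-1)(d-2)/2 = (12-1)(12-2)/2 = 55
For a non-special divisor D (i.e., h^1(D) = 0), Riemann-Roch gives:
l(D) = deg(D) - g + 1
Since deg(D) = 114 >= 2g - 1 = 109, D is non-special.
l(D) = 114 - 55 + 1 = 60

60


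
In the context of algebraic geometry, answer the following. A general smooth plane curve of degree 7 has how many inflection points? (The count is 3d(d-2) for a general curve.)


For a general smooth plane curve C of degree d, the inflection points are
the intersection of C with its Hessian curve, which has degree 3(d-2).
By Bezout, the total intersection number is d * 3(d-2) = 7 * 15 = 105.
For a general curve every flex is ordinary, so each contributes
multiplicity 1 to C·Hess(C), and the number of distinct inflection
points is 3d(d-2).
Inflection points = 3*7*(7-2) = 3*7*5 = 105

105


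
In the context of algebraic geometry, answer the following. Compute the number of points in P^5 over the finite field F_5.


P^5(F_5) has (q^(n+1) - 1)/(q - 1) points.
= 5^5 + 5^4 + 5^3 + 5^2 + 5^1 + 5^0
= 3125 + 625 + 125 + 25 + 5 + 1
= 3906

3906


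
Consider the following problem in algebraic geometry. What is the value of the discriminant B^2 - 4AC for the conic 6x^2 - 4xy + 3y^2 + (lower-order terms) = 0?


The discriminant of a conic Ax^2 + Bxy + Cy^2 + ... = 0 is B^2 - 4AC.
B^2 = (-4)^2 = 16
4AC = 4*6*3 = 72
Discriminant = 16 - 72 = -56

-56


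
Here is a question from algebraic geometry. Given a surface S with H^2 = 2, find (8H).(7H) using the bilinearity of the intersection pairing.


Using bilinearity of the intersection pairing on a surface S:
(aH).(bH) = ab * (H.H)
We have H^2 = 2.
D.E = (8H).(7H) = 8*7*2
= 56*2
= 112

112


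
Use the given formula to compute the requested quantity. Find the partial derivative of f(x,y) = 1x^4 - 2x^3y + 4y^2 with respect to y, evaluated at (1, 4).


df/dy = (-2)*x^3 + 2*4*y^1
At (1,4): (-2)*1^3 + 2*4*4^1
= -2 + 32
= 30

30


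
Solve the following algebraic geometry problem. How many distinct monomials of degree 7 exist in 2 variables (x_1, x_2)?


The number of degree-7 monomials in 2 variables is C(d+n-1, n-1).
= C(7+2-1, 2-1) = C(8, 1)
= 8

8
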